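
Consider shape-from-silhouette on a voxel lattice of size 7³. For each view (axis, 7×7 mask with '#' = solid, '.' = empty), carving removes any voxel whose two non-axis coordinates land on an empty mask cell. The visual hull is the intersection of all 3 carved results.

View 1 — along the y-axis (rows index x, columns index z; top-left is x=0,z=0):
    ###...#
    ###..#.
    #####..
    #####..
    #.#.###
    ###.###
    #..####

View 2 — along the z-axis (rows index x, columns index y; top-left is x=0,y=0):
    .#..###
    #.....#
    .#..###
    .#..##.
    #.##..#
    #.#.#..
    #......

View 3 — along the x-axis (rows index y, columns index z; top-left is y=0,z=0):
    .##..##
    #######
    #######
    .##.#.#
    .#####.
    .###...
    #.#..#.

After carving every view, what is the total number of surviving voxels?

72 voxels

before carving: 343 voxels (7×7×7)
V1 y: intersect with XZ mask (34 set) -- 238 left
V2 z: intersect with XY mask (21 set) -- 102 left
V3 x: intersect with YZ mask (33 set) -- 72 left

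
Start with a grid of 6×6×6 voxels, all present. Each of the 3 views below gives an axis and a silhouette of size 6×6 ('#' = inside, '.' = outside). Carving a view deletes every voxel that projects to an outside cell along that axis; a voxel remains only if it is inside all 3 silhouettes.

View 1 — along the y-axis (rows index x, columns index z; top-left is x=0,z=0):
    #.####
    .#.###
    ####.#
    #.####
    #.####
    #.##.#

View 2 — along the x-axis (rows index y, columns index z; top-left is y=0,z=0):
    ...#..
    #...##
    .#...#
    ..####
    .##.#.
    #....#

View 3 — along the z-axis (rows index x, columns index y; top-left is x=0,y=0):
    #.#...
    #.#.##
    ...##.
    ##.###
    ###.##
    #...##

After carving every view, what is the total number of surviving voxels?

start: 6×6×6 = 216 voxels
step 1: project along y, AND mask (28/36) → |grid| = 168
step 2: project along x, AND mask (15/36) → |grid| = 72
step 3: project along z, AND mask (21/36) → |grid| = 38

voxel count = 38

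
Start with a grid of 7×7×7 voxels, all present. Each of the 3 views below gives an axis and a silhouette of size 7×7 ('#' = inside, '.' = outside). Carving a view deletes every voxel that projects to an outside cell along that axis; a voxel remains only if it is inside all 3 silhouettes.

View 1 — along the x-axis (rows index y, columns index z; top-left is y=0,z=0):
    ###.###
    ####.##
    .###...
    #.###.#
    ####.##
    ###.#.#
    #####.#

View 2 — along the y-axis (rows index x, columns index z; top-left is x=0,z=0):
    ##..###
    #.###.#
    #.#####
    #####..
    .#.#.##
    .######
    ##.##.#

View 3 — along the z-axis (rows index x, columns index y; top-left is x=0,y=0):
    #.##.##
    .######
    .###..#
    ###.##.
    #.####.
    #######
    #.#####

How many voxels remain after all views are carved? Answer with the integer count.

start: 7×7×7 = 343 voxels
  1. axis=0 (YZ plane), |mask|=37  ⇒  voxels=259
  2. axis=1 (XZ plane), |mask|=36  ⇒  voxels=190
  3. axis=2 (XY plane), |mask|=38  ⇒  voxels=144

|visual hull| = 144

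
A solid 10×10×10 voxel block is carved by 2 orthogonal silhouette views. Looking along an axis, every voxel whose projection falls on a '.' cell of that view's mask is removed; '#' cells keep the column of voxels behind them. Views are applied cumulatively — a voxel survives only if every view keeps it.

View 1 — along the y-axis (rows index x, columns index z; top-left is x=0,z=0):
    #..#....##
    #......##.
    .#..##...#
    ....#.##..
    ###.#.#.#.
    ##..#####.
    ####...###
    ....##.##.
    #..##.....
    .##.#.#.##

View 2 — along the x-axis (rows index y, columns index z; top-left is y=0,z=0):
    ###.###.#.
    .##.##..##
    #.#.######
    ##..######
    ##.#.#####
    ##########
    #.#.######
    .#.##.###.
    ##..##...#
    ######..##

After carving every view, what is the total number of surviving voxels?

full grid |V| = 1000
carve view 1 (along y, XZ-mask fill 47/100): 470 voxels remain
carve view 2 (along x, YZ-mask fill 74/100): 361 voxels remain

361 voxels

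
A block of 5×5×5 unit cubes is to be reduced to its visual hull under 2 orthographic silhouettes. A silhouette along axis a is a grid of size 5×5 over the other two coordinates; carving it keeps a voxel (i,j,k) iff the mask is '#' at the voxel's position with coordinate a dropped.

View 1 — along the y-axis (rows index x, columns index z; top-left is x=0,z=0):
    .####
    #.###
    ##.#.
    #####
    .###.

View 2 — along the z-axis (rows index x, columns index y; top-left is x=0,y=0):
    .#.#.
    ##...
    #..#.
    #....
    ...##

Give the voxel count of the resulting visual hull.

|visual hull| = 33

start: 5×5×5 = 125 voxels
  1. axis=1 (XZ plane), |mask|=19  ⇒  voxels=95
  2. axis=2 (XY plane), |mask|=9  ⇒  voxels=33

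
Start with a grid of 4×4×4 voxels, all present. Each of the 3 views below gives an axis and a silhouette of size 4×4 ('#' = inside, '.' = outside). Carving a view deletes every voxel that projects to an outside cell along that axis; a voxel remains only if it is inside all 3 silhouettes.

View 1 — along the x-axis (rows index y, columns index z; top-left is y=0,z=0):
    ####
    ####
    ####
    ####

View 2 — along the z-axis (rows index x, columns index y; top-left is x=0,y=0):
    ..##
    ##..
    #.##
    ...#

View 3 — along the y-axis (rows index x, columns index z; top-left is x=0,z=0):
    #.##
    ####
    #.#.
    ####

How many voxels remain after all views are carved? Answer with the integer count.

before carving: 64 voxels (4×4×4)
step 1: project along x, AND mask (16/16) → |grid| = 64
step 2: project along z, AND mask (8/16) → |grid| = 32
step 3: project along y, AND mask (13/16) → |grid| = 24

24 voxels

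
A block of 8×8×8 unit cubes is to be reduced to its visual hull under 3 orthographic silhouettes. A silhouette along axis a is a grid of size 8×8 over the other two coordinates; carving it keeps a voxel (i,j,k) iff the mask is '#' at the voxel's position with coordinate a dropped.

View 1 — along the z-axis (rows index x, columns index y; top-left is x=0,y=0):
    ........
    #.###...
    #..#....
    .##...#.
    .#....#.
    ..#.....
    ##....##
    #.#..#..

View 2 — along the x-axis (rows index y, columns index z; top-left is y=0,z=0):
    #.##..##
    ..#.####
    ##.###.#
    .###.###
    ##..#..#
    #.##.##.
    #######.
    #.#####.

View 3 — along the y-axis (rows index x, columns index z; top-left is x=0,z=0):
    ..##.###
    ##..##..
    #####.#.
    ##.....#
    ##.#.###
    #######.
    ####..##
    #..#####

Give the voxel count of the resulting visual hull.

before carving: 512 voxels (8×8×8)
step 1: project along z, AND mask (19/64) → |grid| = 152
step 2: project along x, AND mask (44/64) → |grid| = 107
step 3: project along y, AND mask (43/64) → |grid| = 67

remaining voxels: 67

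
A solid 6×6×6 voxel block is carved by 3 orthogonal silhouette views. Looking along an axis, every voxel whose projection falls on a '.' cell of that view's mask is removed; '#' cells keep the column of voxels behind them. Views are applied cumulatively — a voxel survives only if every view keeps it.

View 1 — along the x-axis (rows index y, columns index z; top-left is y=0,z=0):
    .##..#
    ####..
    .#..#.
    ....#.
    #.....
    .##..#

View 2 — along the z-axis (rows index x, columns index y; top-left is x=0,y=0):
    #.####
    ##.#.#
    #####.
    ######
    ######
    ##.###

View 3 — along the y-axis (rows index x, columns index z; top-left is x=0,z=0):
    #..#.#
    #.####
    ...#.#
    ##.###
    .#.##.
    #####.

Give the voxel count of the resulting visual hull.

full grid |V| = 216
  1. axis=0 (YZ plane), |mask|=14  ⇒  voxels=84
  2. axis=2 (XY plane), |mask|=31  ⇒  voxels=72
  3. axis=1 (XZ plane), |mask|=23  ⇒  voxels=41

voxel count = 41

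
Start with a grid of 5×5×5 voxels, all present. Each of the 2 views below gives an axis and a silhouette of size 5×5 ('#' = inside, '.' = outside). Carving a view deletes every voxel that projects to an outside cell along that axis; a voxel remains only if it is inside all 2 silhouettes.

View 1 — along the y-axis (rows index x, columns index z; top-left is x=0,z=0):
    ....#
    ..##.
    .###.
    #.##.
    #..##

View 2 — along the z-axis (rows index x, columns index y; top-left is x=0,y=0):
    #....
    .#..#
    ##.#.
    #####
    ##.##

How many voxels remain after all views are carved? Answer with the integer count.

41 voxels

initial block: 5^3 = 125
[1] y-view keeps 12 columns → grid now 60
[2] z-view keeps 15 columns → grid now 41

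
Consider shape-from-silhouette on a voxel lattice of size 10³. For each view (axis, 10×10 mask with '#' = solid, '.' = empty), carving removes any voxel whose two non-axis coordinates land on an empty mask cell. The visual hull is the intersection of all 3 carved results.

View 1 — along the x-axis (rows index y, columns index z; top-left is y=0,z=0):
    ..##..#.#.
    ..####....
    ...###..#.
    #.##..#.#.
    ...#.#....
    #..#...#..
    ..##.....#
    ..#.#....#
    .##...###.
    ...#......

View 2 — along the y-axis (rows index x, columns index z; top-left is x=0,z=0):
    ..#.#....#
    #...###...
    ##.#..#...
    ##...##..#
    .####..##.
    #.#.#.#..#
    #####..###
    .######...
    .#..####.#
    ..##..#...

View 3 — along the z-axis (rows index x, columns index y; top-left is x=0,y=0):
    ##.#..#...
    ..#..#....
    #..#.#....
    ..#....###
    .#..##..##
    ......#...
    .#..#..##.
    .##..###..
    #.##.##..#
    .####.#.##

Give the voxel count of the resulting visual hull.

before carving: 1000 voxels (10×10×10)
[1] x-view keeps 34 columns → grid now 340
[2] y-view keeps 50 columns → grid now 170
[3] z-view keeps 41 columns → grid now 74

voxel count = 74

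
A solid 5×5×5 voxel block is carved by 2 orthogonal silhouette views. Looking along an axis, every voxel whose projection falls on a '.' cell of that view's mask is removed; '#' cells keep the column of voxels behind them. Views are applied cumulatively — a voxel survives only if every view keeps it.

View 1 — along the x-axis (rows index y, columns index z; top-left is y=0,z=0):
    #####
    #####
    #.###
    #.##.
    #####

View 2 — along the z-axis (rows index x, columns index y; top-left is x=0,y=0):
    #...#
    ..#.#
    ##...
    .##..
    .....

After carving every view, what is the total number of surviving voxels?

initial block: 5^3 = 125
  1. axis=0 (YZ plane), |mask|=22  ⇒  voxels=110
  2. axis=2 (XY plane), |mask|=8  ⇒  voxels=38

38 voxels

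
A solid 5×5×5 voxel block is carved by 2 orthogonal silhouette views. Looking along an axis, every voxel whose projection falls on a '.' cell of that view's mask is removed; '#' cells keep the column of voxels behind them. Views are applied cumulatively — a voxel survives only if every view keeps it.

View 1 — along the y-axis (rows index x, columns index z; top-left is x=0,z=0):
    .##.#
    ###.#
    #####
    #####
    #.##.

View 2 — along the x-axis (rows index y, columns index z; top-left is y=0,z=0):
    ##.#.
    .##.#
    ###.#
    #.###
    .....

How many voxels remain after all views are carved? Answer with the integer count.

remaining voxels: 57

full grid |V| = 125
V1 y: intersect with XZ mask (20 set) -- 100 left
V2 x: intersect with YZ mask (14 set) -- 57 left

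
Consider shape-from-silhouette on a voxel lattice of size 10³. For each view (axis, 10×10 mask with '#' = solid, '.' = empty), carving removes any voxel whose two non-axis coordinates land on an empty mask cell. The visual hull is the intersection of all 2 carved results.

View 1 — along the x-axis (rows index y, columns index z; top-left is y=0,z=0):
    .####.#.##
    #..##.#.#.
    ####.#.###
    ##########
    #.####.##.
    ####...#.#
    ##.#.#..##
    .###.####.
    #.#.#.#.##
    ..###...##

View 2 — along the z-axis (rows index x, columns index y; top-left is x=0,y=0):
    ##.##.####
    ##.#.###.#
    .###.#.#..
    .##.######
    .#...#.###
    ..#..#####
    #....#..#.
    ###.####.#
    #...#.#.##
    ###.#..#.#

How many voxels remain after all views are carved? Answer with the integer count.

start: 10×10×10 = 1000 voxels
[1] x-view keeps 67 columns → grid now 670
[2] z-view keeps 61 columns → grid now 392

392 voxels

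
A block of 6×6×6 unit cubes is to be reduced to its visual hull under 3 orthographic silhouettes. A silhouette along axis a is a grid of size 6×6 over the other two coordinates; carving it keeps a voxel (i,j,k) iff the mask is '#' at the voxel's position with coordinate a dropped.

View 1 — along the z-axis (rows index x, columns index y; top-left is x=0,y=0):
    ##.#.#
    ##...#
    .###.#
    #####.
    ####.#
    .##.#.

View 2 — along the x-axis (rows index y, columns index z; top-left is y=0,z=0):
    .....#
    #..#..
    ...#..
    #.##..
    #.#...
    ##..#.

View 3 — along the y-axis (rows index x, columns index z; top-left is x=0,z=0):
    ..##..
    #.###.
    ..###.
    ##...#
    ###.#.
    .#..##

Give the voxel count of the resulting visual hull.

|visual hull| = 22

before carving: 216 voxels (6×6×6)
  1. axis=2 (XY plane), |mask|=24  ⇒  voxels=144
  2. axis=0 (YZ plane), |mask|=12  ⇒  voxels=48
  3. axis=1 (XZ plane), |mask|=19  ⇒  voxels=22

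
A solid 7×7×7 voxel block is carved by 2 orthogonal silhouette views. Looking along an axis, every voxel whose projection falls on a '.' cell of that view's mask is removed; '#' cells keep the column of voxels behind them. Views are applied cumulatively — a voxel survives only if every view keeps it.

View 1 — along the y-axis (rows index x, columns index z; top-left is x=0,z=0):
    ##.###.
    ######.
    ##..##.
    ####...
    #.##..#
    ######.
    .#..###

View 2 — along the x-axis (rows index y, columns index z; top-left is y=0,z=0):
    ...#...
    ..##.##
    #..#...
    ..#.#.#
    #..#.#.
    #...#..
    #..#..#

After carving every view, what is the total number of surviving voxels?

full grid |V| = 343
[1] y-view keeps 33 columns → grid now 231
[2] x-view keeps 18 columns → grid now 83

remaining voxels: 83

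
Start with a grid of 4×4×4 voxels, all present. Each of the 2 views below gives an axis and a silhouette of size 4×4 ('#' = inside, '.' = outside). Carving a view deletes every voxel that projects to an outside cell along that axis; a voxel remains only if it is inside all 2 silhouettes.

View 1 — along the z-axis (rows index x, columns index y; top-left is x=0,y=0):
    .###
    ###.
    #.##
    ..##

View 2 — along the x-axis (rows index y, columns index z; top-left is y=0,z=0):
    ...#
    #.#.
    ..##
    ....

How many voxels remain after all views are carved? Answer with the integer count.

remaining voxels: 14

initial block: 4^3 = 64
step 1: project along z, AND mask (11/16) → |grid| = 44
step 2: project along x, AND mask (5/16) → |grid| = 14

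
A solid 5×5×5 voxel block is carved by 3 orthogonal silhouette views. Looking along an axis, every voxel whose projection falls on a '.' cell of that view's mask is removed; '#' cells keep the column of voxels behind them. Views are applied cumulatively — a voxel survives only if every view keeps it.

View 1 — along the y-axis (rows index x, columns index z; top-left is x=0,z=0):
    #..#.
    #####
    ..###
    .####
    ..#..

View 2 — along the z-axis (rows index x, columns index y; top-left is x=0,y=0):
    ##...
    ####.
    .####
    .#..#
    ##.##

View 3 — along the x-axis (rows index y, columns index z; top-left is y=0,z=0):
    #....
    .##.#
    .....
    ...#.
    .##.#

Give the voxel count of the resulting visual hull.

19 voxels

start: 5×5×5 = 125 voxels
  1. axis=1 (XZ plane), |mask|=15  ⇒  voxels=75
  2. axis=2 (XY plane), |mask|=16  ⇒  voxels=48
  3. axis=0 (YZ plane), |mask|=8  ⇒  voxels=19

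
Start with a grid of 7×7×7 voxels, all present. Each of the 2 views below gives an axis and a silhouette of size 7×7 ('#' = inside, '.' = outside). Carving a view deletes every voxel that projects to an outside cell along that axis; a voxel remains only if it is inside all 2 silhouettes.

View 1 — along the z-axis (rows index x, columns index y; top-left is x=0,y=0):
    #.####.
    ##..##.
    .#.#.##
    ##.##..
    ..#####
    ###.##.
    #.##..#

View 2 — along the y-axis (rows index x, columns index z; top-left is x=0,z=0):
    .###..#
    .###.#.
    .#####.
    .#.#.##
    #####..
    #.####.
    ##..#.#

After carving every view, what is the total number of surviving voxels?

initial block: 7^3 = 343
after view 1 [z-axis, 31 of 49 cells solid] → remaining = 217
after view 2 [y-axis, 31 of 49 cells solid] → remaining = 138

|visual hull| = 138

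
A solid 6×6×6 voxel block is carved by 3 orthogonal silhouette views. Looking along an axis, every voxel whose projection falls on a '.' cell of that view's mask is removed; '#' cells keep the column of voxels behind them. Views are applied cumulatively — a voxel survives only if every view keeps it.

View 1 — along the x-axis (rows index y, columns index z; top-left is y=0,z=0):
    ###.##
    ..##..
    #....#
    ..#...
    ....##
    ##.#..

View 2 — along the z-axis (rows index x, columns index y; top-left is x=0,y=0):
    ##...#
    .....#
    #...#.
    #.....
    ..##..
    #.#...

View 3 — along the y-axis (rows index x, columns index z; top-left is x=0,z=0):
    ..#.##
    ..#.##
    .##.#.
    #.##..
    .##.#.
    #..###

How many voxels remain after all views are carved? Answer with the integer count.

16 voxels

before carving: 216 voxels (6×6×6)
[1] x-view keeps 15 columns → grid now 90
[2] z-view keeps 11 columns → grid now 35
[3] y-view keeps 19 columns → grid now 16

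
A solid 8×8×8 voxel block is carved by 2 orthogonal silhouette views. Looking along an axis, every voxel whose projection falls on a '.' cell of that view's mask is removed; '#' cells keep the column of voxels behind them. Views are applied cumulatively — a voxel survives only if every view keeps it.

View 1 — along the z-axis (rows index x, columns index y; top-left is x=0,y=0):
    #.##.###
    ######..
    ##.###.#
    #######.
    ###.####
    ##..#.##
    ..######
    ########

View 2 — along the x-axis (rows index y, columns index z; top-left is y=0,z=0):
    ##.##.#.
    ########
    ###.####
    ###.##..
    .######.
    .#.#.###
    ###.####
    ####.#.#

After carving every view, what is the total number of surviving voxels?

|visual hull| = 310

full grid |V| = 512
carve view 1 (along z, XY-mask fill 51/64): 408 voxels remain
carve view 2 (along x, YZ-mask fill 49/64): 310 voxels remain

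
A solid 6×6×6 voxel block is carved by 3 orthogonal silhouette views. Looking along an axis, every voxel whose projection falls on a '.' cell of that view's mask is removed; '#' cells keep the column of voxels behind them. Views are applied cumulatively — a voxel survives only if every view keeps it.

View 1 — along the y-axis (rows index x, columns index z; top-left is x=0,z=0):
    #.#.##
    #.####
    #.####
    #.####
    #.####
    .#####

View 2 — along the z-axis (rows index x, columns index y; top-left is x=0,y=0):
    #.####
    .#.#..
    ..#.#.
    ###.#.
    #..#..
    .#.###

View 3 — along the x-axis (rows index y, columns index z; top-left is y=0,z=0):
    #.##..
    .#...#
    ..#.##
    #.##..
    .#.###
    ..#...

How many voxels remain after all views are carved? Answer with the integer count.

full grid |V| = 216
[1] y-view keeps 29 columns → grid now 174
[2] z-view keeps 19 columns → grid now 90
[3] x-view keeps 16 columns → grid now 45

|visual hull| = 45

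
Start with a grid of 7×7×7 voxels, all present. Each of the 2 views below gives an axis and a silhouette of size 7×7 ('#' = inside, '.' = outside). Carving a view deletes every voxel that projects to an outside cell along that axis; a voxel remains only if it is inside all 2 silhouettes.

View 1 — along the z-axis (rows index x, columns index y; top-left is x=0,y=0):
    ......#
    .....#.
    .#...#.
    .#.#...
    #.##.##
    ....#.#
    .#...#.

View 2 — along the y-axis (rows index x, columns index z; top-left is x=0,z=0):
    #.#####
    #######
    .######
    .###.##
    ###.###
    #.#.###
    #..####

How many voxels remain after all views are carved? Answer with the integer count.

remaining voxels: 85

initial block: 7^3 = 343
step 1: project along z, AND mask (15/49) → |grid| = 105
step 2: project along y, AND mask (40/49) → |grid| = 85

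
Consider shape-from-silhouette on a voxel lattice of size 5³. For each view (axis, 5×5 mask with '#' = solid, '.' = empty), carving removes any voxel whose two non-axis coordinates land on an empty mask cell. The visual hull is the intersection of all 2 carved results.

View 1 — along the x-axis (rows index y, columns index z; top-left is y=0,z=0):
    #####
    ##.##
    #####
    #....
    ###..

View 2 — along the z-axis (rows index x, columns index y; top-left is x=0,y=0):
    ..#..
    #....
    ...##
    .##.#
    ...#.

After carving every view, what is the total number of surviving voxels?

voxel count = 27

initial block: 5^3 = 125
carve view 1 (along x, YZ-mask fill 18/25): 90 voxels remain
carve view 2 (along z, XY-mask fill 8/25): 27 voxels remain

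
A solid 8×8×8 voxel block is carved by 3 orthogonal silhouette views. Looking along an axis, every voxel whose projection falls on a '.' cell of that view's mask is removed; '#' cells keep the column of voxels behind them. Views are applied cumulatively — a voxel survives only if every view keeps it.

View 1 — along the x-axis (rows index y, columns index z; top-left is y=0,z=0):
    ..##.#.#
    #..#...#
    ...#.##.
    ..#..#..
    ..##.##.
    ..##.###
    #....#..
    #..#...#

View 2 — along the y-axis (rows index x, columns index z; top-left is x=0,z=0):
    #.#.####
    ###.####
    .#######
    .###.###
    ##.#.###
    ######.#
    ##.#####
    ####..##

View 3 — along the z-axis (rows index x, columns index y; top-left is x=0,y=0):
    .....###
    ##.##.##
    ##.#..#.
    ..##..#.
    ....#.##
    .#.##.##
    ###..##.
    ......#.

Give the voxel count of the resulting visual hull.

remaining voxels: 74

full grid |V| = 512
step 1: project along x, AND mask (26/64) → |grid| = 208
step 2: project along y, AND mask (52/64) → |grid| = 173
step 3: project along z, AND mask (30/64) → |grid| = 74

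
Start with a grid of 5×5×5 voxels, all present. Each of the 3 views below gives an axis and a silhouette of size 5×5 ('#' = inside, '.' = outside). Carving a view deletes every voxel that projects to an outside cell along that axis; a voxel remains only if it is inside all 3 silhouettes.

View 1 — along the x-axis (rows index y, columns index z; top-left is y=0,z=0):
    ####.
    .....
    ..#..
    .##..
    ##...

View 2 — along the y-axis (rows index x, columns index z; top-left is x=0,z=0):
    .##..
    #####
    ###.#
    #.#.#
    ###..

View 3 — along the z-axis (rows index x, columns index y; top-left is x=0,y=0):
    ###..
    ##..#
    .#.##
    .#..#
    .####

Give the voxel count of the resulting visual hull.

|visual hull| = 19

before carving: 125 voxels (5×5×5)
step 1: project along x, AND mask (9/25) → |grid| = 45
step 2: project along y, AND mask (17/25) → |grid| = 36
step 3: project along z, AND mask (15/25) → |grid| = 19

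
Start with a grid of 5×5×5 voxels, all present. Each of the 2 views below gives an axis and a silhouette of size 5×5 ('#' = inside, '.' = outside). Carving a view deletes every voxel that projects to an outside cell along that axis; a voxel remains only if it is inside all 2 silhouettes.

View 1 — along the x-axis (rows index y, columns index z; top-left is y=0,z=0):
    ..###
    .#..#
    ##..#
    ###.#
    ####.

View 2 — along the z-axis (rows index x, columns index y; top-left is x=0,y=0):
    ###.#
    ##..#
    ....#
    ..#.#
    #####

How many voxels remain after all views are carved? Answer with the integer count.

before carving: 125 voxels (5×5×5)
after view 1 [x-axis, 16 of 25 cells solid] → remaining = 80
after view 2 [z-axis, 15 of 25 cells solid] → remaining = 48

voxel count = 48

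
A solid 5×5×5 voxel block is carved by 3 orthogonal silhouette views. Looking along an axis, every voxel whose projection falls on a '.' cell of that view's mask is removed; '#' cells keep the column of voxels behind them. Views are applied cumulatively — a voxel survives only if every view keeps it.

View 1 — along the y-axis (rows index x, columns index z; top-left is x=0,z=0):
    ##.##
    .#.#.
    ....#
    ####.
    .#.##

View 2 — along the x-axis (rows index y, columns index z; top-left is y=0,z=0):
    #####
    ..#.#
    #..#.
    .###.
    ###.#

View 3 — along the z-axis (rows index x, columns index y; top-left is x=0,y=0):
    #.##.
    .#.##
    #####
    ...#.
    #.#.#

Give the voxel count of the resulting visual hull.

remaining voxels: 23

full grid |V| = 125
step 1: project along y, AND mask (14/25) → |grid| = 70
step 2: project along x, AND mask (16/25) → |grid| = 43
step 3: project along z, AND mask (15/25) → |grid| = 23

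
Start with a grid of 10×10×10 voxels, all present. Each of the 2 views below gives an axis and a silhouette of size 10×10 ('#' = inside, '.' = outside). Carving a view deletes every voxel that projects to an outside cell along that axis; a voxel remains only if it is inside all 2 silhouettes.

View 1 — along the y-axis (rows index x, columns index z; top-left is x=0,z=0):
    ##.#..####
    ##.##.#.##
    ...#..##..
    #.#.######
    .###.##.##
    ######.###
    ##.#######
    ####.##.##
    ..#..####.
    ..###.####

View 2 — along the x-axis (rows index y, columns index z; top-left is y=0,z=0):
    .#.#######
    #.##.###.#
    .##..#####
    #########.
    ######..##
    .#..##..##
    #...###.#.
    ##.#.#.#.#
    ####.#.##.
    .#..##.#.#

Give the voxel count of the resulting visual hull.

start: 10×10×10 = 1000 voxels
step 1: project along y, AND mask (70/100) → |grid| = 700
step 2: project along x, AND mask (67/100) → |grid| = 465

465 voxels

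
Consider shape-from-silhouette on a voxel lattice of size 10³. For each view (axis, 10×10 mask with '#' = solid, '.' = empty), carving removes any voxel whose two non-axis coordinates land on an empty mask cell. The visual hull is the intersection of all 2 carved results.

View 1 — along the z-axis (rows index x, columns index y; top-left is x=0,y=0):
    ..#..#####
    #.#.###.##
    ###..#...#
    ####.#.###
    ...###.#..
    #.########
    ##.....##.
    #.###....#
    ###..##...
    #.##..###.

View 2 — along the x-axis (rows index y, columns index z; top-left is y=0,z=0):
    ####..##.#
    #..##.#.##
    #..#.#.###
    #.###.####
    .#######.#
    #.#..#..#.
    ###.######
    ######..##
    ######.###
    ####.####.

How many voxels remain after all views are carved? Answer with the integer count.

voxel count = 423

initial block: 10^3 = 1000
V1 z: intersect with XY mask (59 set) -- 590 left
V2 x: intersect with YZ mask (73 set) -- 423 left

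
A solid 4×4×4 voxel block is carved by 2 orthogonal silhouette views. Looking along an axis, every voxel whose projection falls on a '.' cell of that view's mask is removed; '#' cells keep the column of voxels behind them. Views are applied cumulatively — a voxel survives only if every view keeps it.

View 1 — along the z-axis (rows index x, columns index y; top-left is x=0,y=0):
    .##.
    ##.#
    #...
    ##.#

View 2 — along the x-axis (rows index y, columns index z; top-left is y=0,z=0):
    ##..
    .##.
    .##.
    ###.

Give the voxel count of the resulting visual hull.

initial block: 4^3 = 64
[1] z-view keeps 9 columns → grid now 36
[2] x-view keeps 9 columns → grid now 20

remaining voxels: 20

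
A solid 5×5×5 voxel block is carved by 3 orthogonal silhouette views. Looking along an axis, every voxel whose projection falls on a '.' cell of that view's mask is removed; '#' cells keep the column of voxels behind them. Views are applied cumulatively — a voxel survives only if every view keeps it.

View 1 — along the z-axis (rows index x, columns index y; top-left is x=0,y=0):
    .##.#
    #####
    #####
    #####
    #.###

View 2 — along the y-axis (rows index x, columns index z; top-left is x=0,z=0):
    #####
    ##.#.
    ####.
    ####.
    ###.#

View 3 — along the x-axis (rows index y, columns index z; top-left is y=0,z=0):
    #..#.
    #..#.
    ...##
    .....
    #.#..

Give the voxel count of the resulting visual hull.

voxel count = 30

full grid |V| = 125
after view 1 [z-axis, 22 of 25 cells solid] → remaining = 110
after view 2 [y-axis, 20 of 25 cells solid] → remaining = 86
after view 3 [x-axis, 8 of 25 cells solid] → remaining = 30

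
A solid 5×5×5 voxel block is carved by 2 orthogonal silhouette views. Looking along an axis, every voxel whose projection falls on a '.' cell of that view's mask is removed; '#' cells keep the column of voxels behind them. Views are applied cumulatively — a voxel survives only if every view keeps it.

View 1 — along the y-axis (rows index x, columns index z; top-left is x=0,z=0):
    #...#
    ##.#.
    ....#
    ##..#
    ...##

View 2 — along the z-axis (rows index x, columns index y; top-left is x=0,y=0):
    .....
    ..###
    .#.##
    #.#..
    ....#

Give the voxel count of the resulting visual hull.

20 voxels

before carving: 125 voxels (5×5×5)
V1 y: intersect with XZ mask (11 set) -- 55 left
V2 z: intersect with XY mask (9 set) -- 20 left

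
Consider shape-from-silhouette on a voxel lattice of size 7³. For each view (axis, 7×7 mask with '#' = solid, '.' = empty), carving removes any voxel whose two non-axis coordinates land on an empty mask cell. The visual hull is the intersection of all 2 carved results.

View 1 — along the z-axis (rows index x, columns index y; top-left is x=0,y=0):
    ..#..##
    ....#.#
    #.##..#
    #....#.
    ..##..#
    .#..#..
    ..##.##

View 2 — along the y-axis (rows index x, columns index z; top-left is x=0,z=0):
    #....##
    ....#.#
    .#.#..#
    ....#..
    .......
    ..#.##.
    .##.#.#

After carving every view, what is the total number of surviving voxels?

start: 7×7×7 = 343 voxels
after view 1 [z-axis, 20 of 49 cells solid] → remaining = 140
after view 2 [y-axis, 16 of 49 cells solid] → remaining = 49

remaining voxels: 49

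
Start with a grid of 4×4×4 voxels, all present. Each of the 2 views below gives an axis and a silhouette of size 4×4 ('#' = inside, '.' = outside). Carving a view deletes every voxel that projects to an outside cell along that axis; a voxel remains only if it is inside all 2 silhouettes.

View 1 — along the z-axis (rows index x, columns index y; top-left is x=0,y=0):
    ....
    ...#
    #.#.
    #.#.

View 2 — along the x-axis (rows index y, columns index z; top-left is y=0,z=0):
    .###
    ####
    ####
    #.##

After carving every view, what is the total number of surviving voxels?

|visual hull| = 17

start: 4×4×4 = 64 voxels
[1] z-view keeps 5 columns → grid now 20
[2] x-view keeps 14 columns → grid now 17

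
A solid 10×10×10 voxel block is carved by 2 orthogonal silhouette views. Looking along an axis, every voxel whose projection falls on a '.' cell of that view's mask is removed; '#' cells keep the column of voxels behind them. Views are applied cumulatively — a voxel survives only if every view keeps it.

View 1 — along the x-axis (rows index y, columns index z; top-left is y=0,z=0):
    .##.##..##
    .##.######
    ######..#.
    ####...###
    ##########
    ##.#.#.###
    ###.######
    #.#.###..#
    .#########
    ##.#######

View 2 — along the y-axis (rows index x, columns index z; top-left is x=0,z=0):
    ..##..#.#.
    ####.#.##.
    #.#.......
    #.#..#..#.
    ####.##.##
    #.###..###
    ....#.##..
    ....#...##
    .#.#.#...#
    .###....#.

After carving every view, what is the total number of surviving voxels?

voxel count = 361

before carving: 1000 voxels (10×10×10)
after view 1 [x-axis, 78 of 100 cells solid] → remaining = 780
after view 2 [y-axis, 46 of 100 cells solid] → remaining = 361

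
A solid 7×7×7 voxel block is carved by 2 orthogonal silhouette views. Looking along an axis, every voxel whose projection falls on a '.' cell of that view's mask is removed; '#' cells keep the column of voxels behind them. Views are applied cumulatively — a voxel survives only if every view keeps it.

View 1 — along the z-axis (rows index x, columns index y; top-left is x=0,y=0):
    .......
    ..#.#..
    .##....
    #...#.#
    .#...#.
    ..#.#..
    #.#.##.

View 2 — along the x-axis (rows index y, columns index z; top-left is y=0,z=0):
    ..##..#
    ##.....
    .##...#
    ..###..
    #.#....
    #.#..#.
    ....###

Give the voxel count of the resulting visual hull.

voxel count = 39

start: 7×7×7 = 343 voxels
V1 z: intersect with XY mask (15 set) -- 105 left
V2 x: intersect with YZ mask (19 set) -- 39 left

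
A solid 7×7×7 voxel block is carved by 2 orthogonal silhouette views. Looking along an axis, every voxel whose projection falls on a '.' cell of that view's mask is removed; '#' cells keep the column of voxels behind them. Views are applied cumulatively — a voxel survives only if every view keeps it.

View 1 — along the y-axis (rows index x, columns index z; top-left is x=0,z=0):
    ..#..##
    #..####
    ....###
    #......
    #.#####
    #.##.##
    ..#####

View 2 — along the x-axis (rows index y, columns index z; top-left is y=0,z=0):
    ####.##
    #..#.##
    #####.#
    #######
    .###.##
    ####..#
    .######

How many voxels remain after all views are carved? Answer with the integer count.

start: 7×7×7 = 343 voxels
after view 1 [y-axis, 28 of 49 cells solid] → remaining = 196
after view 2 [x-axis, 39 of 49 cells solid] → remaining = 156

|visual hull| = 156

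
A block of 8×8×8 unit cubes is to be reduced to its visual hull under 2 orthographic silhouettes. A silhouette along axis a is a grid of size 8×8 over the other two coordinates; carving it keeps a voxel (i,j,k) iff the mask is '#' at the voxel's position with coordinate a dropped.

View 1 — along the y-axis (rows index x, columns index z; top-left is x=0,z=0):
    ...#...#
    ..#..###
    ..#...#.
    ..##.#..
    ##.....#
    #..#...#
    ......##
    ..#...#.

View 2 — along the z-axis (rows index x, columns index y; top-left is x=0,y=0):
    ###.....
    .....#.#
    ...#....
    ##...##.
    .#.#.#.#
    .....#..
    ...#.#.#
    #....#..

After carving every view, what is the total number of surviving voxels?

initial block: 8^3 = 512
step 1: project along y, AND mask (21/64) → |grid| = 168
step 2: project along z, AND mask (20/64) → |grid| = 53

53 voxels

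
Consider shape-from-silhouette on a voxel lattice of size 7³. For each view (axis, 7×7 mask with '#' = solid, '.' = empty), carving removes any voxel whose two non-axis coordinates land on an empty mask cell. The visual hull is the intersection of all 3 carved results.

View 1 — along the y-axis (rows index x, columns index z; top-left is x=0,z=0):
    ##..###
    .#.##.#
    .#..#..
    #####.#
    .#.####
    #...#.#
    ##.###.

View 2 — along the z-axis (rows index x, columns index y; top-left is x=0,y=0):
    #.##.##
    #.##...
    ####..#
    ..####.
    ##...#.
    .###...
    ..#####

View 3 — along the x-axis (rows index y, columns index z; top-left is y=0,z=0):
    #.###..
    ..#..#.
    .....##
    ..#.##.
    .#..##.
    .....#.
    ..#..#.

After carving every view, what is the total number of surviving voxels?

voxel count = 33

before carving: 343 voxels (7×7×7)
V1 y: intersect with XZ mask (30 set) -- 210 left
V2 z: intersect with XY mask (28 set) -- 120 left
V3 x: intersect with YZ mask (17 set) -- 33 left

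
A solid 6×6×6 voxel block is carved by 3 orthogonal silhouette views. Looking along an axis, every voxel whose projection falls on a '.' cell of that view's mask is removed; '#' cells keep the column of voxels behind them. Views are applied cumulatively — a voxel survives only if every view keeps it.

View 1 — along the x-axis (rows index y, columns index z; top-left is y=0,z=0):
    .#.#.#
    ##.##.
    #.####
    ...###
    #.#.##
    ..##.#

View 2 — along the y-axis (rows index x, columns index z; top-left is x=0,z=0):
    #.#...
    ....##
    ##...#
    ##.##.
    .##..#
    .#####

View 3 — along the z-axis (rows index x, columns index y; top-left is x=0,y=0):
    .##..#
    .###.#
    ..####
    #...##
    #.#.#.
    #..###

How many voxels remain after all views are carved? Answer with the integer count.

initial block: 6^3 = 216
V1 x: intersect with YZ mask (22 set) -- 132 left
V2 y: intersect with XZ mask (19 set) -- 68 left
V3 z: intersect with XY mask (21 set) -- 39 left

|visual hull| = 39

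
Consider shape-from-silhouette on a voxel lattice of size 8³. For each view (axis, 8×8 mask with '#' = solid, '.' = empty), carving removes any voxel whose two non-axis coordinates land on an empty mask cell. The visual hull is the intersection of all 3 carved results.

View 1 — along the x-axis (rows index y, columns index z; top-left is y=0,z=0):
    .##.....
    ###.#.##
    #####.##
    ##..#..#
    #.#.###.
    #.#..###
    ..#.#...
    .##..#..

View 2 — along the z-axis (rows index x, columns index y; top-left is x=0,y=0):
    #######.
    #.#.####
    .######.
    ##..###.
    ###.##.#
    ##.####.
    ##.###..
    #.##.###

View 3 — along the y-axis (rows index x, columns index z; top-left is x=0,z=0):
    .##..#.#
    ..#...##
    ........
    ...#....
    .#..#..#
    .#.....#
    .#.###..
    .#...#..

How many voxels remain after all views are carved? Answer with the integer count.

voxel count = 57

start: 8×8×8 = 512 voxels
carve view 1 (along x, YZ-mask fill 34/64): 272 voxels remain
carve view 2 (along z, XY-mask fill 47/64): 201 voxels remain
carve view 3 (along y, XZ-mask fill 19/64): 57 voxels remain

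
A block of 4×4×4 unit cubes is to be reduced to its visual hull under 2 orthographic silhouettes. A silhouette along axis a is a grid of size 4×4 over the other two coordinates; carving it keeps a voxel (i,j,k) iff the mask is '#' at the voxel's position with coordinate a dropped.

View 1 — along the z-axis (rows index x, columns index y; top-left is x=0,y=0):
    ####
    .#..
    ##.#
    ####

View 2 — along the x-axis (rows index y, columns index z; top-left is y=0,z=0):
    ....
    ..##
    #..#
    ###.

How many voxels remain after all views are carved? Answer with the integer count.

full grid |V| = 64
carve view 1 (along z, XY-mask fill 12/16): 48 voxels remain
carve view 2 (along x, YZ-mask fill 7/16): 21 voxels remain

|visual hull| = 21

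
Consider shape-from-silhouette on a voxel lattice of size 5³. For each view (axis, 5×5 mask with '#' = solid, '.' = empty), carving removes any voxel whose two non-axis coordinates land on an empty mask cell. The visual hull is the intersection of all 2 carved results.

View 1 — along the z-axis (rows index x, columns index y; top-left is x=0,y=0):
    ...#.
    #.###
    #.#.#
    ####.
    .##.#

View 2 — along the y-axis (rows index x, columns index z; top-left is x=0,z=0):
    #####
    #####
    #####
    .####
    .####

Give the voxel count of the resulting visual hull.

start: 5×5×5 = 125 voxels
after view 1 [z-axis, 15 of 25 cells solid] → remaining = 75
after view 2 [y-axis, 23 of 25 cells solid] → remaining = 68

voxel count = 68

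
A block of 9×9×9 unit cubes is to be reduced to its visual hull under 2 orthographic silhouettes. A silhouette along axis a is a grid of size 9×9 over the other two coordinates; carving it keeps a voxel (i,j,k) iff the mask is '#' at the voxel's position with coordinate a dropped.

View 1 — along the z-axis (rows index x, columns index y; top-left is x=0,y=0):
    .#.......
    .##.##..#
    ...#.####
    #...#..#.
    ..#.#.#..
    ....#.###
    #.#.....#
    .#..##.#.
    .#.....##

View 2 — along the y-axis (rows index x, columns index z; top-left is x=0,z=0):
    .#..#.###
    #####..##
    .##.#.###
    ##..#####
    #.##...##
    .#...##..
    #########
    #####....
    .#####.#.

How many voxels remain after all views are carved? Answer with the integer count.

183 voxels

initial block: 9^3 = 729
[1] z-view keeps 31 columns → grid now 279
[2] y-view keeps 53 columns → grid now 183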